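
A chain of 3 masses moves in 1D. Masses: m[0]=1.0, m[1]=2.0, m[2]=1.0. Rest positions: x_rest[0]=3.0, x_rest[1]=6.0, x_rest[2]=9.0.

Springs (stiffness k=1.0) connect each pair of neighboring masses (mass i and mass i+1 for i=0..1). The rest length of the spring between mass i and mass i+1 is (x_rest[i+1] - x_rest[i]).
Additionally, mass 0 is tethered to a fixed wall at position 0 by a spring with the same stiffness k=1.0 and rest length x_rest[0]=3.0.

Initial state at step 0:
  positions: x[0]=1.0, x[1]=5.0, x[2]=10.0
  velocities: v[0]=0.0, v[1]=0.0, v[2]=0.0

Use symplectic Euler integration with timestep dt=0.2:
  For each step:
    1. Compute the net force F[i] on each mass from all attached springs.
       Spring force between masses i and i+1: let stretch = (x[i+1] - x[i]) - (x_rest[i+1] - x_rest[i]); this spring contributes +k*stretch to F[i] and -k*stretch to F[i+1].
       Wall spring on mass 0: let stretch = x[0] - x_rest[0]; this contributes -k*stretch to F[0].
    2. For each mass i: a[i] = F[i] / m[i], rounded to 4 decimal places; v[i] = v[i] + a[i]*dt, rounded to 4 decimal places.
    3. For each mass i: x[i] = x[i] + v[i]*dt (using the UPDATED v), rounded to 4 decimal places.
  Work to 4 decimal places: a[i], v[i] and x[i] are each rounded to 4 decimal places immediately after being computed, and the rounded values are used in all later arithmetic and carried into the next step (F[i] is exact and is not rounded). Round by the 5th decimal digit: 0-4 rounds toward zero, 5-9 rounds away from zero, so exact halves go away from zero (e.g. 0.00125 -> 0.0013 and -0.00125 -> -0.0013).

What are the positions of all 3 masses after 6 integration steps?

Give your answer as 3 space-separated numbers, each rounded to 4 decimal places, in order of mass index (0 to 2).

Answer: 2.9605 5.4125 8.5866

Derivation:
Step 0: x=[1.0000 5.0000 10.0000] v=[0.0000 0.0000 0.0000]
Step 1: x=[1.1200 5.0200 9.9200] v=[0.6000 0.1000 -0.4000]
Step 2: x=[1.3512 5.0600 9.7640] v=[1.1560 0.2000 -0.7800]
Step 3: x=[1.6767 5.1199 9.5398] v=[1.6275 0.2995 -1.1208]
Step 4: x=[2.0729 5.1993 9.2588] v=[1.9808 0.3972 -1.4048]
Step 5: x=[2.5112 5.2974 8.9355] v=[2.1915 0.4905 -1.6167]
Step 6: x=[2.9605 5.4125 8.5866] v=[2.2465 0.5757 -1.7443]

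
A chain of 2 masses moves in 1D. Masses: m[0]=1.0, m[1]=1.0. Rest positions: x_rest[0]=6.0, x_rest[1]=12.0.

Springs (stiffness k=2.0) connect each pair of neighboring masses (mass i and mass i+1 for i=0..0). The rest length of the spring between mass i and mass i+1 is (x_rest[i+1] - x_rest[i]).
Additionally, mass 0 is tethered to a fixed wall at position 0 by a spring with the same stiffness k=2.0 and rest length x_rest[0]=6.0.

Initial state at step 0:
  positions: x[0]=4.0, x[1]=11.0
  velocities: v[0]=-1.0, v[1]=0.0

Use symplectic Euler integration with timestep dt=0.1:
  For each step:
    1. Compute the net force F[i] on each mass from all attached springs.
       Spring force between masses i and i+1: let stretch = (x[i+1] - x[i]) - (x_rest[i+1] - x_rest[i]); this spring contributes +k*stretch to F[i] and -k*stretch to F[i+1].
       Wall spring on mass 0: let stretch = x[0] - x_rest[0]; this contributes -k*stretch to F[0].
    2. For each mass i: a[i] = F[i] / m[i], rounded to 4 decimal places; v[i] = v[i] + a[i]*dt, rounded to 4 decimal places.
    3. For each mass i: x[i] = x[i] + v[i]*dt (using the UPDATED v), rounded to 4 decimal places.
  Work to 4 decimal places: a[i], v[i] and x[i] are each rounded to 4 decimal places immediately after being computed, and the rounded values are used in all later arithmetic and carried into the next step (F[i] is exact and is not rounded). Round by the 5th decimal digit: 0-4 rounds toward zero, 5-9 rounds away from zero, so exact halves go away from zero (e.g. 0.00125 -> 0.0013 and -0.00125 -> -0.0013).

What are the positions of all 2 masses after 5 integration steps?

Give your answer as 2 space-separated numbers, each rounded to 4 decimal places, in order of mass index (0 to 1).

Step 0: x=[4.0000 11.0000] v=[-1.0000 0.0000]
Step 1: x=[3.9600 10.9800] v=[-0.4000 -0.2000]
Step 2: x=[3.9812 10.9396] v=[0.2120 -0.4040]
Step 3: x=[4.0619 10.8800] v=[0.8074 -0.5957]
Step 4: x=[4.1978 10.8041] v=[1.3586 -0.7593]
Step 5: x=[4.3818 10.7160] v=[1.8403 -0.8806]

Answer: 4.3818 10.7160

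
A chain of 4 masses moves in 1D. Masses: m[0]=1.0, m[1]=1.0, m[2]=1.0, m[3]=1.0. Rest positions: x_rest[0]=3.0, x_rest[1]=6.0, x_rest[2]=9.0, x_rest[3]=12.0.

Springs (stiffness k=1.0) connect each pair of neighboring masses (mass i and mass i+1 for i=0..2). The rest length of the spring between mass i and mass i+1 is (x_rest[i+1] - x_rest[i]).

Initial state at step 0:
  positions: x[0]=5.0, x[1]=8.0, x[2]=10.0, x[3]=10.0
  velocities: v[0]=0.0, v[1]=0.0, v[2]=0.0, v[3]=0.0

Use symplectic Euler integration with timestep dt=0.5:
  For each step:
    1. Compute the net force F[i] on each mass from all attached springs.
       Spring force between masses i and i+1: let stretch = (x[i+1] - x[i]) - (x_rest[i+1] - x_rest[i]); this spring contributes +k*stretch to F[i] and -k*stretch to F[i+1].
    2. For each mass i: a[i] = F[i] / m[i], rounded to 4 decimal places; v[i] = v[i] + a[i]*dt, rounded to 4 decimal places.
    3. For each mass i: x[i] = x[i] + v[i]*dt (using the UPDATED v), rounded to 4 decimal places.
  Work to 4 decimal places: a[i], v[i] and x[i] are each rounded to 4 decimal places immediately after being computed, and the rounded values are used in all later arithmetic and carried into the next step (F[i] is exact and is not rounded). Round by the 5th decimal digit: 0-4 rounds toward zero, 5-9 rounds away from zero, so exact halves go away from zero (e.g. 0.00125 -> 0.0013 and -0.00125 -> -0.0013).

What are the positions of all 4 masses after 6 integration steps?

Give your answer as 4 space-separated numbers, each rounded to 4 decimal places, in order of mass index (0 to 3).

Step 0: x=[5.0000 8.0000 10.0000 10.0000] v=[0.0000 0.0000 0.0000 0.0000]
Step 1: x=[5.0000 7.7500 9.5000 10.7500] v=[0.0000 -0.5000 -1.0000 1.5000]
Step 2: x=[4.9375 7.2500 8.8750 11.9375] v=[-0.1250 -1.0000 -1.2500 2.3750]
Step 3: x=[4.7031 6.5781 8.6094 13.1094] v=[-0.4688 -1.3438 -0.5313 2.3438]
Step 4: x=[4.1875 5.9453 8.9610 13.9063] v=[-1.0313 -1.2657 0.7031 1.5938]
Step 5: x=[3.3613 5.6269 9.7950 14.2169] v=[-1.6524 -0.6368 1.6679 0.6212]
Step 6: x=[2.3515 5.7842 10.6924 14.1720] v=[-2.0196 0.3145 1.7948 -0.0898]

Answer: 2.3515 5.7842 10.6924 14.1720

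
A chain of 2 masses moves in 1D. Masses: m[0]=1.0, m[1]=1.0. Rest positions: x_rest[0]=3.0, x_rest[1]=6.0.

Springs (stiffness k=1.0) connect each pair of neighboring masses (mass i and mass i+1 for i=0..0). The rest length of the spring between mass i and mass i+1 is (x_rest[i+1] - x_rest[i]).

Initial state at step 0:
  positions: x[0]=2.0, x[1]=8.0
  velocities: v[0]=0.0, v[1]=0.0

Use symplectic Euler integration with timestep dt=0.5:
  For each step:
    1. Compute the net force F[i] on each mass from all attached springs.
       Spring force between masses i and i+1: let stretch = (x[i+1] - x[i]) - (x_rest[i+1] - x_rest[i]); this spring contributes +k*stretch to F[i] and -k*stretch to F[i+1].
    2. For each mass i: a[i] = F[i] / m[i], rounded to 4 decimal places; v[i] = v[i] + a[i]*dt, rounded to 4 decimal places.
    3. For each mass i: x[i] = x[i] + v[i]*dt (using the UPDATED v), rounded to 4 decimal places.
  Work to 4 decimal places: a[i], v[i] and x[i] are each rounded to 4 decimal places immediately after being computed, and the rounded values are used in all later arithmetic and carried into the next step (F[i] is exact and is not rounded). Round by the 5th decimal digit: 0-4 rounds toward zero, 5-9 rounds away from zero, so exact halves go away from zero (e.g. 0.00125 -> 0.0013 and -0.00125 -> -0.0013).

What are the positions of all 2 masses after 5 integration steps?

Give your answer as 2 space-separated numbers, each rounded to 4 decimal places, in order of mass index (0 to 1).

Step 0: x=[2.0000 8.0000] v=[0.0000 0.0000]
Step 1: x=[2.7500 7.2500] v=[1.5000 -1.5000]
Step 2: x=[3.8750 6.1250] v=[2.2500 -2.2500]
Step 3: x=[4.8125 5.1875] v=[1.8750 -1.8750]
Step 4: x=[5.0938 4.9063] v=[0.5625 -0.5625]
Step 5: x=[4.5782 5.4220] v=[-1.0313 1.0313]

Answer: 4.5782 5.4220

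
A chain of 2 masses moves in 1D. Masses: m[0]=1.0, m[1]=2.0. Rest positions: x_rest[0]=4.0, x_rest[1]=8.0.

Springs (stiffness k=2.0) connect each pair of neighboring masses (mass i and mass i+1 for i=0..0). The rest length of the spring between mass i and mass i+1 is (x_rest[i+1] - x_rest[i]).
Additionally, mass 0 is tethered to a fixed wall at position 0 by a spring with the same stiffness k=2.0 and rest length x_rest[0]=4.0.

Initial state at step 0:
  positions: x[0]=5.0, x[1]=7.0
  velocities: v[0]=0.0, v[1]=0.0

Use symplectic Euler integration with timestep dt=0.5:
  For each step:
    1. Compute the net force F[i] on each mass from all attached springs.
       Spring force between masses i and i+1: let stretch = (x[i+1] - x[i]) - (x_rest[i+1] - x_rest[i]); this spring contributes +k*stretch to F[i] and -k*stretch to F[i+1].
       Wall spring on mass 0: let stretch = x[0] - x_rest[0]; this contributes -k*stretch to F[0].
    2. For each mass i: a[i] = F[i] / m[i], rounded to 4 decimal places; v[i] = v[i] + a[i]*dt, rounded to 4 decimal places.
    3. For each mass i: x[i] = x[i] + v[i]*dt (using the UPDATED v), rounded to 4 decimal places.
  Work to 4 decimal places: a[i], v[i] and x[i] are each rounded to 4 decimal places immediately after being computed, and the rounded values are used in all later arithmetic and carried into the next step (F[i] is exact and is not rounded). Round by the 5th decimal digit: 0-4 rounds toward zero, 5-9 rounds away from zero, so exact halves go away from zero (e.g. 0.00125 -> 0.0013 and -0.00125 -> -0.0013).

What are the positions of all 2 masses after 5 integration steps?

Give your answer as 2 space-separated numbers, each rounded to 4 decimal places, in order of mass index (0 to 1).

Answer: 5.6797 7.7149

Derivation:
Step 0: x=[5.0000 7.0000] v=[0.0000 0.0000]
Step 1: x=[3.5000 7.5000] v=[-3.0000 1.0000]
Step 2: x=[2.2500 8.0000] v=[-2.5000 1.0000]
Step 3: x=[2.7500 8.0625] v=[1.0000 0.1250]
Step 4: x=[4.5313 7.7969] v=[3.5625 -0.5313]
Step 5: x=[5.6797 7.7149] v=[2.2968 -0.1641]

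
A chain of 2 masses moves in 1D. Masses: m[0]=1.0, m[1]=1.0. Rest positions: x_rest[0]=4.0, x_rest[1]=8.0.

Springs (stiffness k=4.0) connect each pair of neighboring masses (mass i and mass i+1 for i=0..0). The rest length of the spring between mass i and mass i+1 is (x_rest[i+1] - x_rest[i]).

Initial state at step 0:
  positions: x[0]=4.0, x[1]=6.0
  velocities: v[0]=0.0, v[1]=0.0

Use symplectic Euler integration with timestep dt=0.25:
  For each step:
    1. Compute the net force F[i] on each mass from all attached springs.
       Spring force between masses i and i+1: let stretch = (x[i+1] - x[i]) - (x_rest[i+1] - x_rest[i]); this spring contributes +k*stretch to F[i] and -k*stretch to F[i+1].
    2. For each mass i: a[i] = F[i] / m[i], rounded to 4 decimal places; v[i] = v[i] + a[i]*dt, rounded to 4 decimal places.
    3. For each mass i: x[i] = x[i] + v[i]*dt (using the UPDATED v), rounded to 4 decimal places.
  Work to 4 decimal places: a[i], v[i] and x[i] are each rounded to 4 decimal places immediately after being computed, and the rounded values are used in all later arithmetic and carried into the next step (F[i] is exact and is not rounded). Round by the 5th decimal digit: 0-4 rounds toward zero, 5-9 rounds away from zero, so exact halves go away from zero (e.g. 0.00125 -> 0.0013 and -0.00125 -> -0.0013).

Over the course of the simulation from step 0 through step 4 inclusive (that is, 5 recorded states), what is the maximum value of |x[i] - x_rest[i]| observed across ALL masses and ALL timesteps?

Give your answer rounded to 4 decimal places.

Answer: 2.0625

Derivation:
Step 0: x=[4.0000 6.0000] v=[0.0000 0.0000]
Step 1: x=[3.5000 6.5000] v=[-2.0000 2.0000]
Step 2: x=[2.7500 7.2500] v=[-3.0000 3.0000]
Step 3: x=[2.1250 7.8750] v=[-2.5000 2.5000]
Step 4: x=[1.9375 8.0625] v=[-0.7500 0.7500]
Max displacement = 2.0625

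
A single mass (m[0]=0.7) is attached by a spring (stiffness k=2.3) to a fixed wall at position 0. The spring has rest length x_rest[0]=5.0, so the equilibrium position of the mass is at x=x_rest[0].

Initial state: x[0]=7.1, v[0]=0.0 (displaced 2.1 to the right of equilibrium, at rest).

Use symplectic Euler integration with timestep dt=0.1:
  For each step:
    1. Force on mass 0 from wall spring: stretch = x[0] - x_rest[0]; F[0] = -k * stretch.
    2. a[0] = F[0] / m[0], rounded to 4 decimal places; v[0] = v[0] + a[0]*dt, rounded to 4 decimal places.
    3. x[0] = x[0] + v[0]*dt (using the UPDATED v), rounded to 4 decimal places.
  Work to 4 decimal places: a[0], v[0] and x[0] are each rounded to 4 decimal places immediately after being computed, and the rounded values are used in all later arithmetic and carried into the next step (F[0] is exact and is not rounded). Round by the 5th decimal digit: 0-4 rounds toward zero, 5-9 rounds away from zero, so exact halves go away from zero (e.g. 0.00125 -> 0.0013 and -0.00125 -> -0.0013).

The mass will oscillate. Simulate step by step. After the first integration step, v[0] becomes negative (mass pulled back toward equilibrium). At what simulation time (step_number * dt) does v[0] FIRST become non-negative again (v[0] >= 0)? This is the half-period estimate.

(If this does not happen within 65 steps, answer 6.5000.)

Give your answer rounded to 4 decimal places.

Step 0: x=[7.1000] v=[0.0000]
Step 1: x=[7.0310] v=[-0.6900]
Step 2: x=[6.8953] v=[-1.3573]
Step 3: x=[6.6973] v=[-1.9800]
Step 4: x=[6.4435] v=[-2.5377]
Step 5: x=[6.1423] v=[-3.0120]
Step 6: x=[5.8036] v=[-3.3873]
Step 7: x=[5.4385] v=[-3.6513]
Step 8: x=[5.0590] v=[-3.7954]
Step 9: x=[4.6775] v=[-3.8148]
Step 10: x=[4.3066] v=[-3.7088]
Step 11: x=[3.9585] v=[-3.4810]
Step 12: x=[3.6446] v=[-3.1388]
Step 13: x=[3.3753] v=[-2.6935]
Step 14: x=[3.1593] v=[-2.1597]
Step 15: x=[3.0038] v=[-1.5549]
Step 16: x=[2.9139] v=[-0.8990]
Step 17: x=[2.8925] v=[-0.2136]
Step 18: x=[2.9404] v=[0.4789]
First v>=0 after going negative at step 18, time=1.8000

Answer: 1.8000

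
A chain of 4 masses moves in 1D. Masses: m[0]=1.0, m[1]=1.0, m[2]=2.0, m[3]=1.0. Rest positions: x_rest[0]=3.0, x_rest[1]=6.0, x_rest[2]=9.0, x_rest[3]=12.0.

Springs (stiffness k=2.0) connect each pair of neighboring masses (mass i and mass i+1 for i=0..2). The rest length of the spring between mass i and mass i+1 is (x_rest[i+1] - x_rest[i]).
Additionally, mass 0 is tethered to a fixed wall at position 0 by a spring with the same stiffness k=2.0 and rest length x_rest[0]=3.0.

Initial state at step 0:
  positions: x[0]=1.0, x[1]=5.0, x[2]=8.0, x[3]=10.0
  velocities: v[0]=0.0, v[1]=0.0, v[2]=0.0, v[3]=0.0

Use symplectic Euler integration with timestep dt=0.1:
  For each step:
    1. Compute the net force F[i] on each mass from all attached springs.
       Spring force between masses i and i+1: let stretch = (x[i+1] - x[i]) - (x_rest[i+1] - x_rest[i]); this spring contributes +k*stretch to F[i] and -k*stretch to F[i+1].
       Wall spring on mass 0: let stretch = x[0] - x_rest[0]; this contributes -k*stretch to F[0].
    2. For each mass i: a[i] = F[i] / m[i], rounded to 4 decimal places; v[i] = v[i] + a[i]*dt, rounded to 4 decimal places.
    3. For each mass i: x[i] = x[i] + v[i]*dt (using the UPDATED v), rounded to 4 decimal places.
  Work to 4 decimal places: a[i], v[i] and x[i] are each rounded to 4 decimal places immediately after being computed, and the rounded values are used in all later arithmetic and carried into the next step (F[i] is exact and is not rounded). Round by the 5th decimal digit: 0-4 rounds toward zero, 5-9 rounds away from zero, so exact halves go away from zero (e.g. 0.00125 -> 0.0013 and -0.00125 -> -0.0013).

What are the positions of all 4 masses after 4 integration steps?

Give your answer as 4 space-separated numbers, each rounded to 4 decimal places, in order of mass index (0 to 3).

Answer: 1.5591 4.8262 7.9031 10.1911

Derivation:
Step 0: x=[1.0000 5.0000 8.0000 10.0000] v=[0.0000 0.0000 0.0000 0.0000]
Step 1: x=[1.0600 4.9800 7.9900 10.0200] v=[0.6000 -0.2000 -0.1000 0.2000]
Step 2: x=[1.1772 4.9418 7.9702 10.0594] v=[1.1720 -0.3820 -0.1980 0.3940]
Step 3: x=[1.3462 4.8889 7.9410 10.1170] v=[1.6895 -0.5292 -0.2919 0.5762]
Step 4: x=[1.5591 4.8262 7.9031 10.1911] v=[2.1288 -0.6273 -0.3795 0.7410]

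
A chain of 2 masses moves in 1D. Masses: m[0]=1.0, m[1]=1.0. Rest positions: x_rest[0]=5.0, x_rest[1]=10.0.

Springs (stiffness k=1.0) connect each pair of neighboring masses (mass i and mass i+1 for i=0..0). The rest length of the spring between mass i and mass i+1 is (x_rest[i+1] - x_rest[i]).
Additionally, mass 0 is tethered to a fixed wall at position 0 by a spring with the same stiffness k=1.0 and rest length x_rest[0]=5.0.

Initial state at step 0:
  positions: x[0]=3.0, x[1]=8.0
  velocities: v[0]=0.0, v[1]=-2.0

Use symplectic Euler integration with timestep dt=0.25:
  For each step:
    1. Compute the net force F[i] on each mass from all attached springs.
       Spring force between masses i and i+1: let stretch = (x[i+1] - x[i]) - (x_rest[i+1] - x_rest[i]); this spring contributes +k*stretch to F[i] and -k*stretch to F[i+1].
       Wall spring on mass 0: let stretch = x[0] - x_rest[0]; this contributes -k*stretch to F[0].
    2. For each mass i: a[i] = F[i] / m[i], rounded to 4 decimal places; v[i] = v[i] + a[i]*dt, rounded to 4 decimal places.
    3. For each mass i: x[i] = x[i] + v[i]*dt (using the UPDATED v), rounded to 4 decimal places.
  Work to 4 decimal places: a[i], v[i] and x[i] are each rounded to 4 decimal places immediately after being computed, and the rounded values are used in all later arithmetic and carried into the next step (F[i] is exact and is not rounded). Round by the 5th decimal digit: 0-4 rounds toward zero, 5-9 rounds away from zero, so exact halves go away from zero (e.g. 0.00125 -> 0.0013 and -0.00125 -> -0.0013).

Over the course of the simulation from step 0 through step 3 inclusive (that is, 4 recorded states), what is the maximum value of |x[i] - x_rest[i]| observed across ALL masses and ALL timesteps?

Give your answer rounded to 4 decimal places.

Answer: 3.3413

Derivation:
Step 0: x=[3.0000 8.0000] v=[0.0000 -2.0000]
Step 1: x=[3.1250 7.5000] v=[0.5000 -2.0000]
Step 2: x=[3.3281 7.0391] v=[0.8125 -1.8438]
Step 3: x=[3.5552 6.6587] v=[0.9082 -1.5216]
Max displacement = 3.3413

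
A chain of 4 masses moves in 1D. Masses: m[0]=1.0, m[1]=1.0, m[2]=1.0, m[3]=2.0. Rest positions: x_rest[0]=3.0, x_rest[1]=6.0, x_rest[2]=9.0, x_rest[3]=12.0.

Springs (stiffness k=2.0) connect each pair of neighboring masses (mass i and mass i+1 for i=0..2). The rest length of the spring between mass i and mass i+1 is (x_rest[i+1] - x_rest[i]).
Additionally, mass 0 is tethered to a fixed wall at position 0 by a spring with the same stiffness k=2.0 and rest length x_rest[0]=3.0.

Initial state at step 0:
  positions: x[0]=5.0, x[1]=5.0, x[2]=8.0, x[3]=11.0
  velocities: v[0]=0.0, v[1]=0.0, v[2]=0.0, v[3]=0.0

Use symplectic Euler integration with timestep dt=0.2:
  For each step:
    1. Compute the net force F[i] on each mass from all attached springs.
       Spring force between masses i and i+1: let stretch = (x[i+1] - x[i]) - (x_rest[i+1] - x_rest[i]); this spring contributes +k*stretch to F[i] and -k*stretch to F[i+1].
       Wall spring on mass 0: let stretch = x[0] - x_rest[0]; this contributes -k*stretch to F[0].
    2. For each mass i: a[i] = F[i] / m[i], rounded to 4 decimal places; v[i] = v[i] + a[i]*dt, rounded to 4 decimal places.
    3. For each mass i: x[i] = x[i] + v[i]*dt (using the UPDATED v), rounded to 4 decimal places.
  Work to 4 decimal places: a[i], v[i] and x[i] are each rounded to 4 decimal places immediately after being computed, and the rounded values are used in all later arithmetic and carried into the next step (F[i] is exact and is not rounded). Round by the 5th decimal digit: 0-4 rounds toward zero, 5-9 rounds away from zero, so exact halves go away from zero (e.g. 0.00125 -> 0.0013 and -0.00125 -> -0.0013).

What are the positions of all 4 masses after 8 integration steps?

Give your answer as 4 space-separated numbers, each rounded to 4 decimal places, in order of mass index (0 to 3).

Answer: 1.2853 5.5915 9.2569 11.2024

Derivation:
Step 0: x=[5.0000 5.0000 8.0000 11.0000] v=[0.0000 0.0000 0.0000 0.0000]
Step 1: x=[4.6000 5.2400 8.0000 11.0000] v=[-2.0000 1.2000 0.0000 0.0000]
Step 2: x=[3.8832 5.6496 8.0192 11.0000] v=[-3.5840 2.0480 0.0960 0.0000]
Step 3: x=[2.9971 6.1075 8.0873 11.0008] v=[-4.4307 2.2893 0.3405 0.0038]
Step 4: x=[2.1200 6.4749 8.2301 11.0050] v=[-4.3854 1.8371 0.7140 0.0211]
Step 5: x=[1.4217 6.6343 8.4545 11.0182] v=[-3.4914 0.7972 1.1219 0.0661]
Step 6: x=[1.0267 6.5223 8.7384 11.0489] v=[-1.9750 -0.5598 1.4193 0.1534]
Step 7: x=[0.9892 6.1480 9.0298 11.1072] v=[-0.1874 -1.8716 1.4571 0.2913]
Step 8: x=[1.2853 5.5915 9.2569 11.2024] v=[1.4804 -2.7824 1.1353 0.4758]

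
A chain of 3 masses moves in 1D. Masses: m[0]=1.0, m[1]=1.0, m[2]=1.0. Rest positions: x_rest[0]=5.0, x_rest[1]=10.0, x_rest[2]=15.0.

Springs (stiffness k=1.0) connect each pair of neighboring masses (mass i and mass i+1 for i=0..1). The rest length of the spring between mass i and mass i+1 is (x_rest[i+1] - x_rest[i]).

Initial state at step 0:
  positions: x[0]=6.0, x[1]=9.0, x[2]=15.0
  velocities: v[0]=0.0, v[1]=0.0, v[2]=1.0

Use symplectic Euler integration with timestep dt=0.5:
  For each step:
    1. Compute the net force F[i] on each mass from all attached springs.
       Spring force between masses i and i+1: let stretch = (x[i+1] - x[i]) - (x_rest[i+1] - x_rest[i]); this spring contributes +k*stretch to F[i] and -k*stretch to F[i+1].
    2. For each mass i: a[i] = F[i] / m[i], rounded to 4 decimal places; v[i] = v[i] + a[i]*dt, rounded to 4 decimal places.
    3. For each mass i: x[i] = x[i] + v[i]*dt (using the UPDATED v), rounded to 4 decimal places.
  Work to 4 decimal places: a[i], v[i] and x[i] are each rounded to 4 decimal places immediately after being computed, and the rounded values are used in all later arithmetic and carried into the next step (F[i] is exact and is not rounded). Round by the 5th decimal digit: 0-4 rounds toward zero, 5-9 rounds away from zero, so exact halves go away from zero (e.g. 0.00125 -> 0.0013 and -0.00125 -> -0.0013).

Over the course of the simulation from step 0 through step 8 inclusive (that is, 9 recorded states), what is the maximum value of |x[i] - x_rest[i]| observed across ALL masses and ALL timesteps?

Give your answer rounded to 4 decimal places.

Answer: 1.9802

Derivation:
Step 0: x=[6.0000 9.0000 15.0000] v=[0.0000 0.0000 1.0000]
Step 1: x=[5.5000 9.7500 15.2500] v=[-1.0000 1.5000 0.5000]
Step 2: x=[4.8125 10.8125 15.3750] v=[-1.3750 2.1250 0.2500]
Step 3: x=[4.3750 11.5157 15.6094] v=[-0.8750 1.4063 0.4688]
Step 4: x=[4.4727 11.4571 16.0704] v=[0.1954 -0.1172 0.9220]
Step 5: x=[5.0665 10.8057 16.6281] v=[1.1876 -1.3028 1.1154]
Step 6: x=[5.8451 10.1751 16.9802] v=[1.5572 -1.2612 0.7042]
Step 7: x=[6.4562 10.1633 16.8810] v=[1.2222 -0.0237 -0.1984]
Step 8: x=[6.7441 10.9041 16.3524] v=[0.5758 1.4816 -1.0573]
Max displacement = 1.9802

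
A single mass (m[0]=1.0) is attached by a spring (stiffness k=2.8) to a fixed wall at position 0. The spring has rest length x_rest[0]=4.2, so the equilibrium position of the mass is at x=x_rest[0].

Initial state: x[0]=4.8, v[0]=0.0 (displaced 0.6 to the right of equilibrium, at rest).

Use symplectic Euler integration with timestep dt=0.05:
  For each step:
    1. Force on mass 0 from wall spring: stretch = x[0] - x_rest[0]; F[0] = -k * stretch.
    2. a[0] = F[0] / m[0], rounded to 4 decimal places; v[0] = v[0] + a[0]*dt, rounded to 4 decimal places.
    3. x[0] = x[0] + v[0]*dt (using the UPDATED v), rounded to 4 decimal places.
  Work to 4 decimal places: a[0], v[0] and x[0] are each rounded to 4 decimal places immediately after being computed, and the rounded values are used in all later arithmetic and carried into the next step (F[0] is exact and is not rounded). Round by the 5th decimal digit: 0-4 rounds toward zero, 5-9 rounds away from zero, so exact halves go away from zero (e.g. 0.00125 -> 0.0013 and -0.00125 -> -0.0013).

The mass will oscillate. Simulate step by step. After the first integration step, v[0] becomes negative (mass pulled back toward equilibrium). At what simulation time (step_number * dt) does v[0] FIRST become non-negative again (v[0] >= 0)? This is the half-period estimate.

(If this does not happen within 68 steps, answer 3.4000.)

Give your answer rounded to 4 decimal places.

Answer: 1.9000

Derivation:
Step 0: x=[4.8000] v=[0.0000]
Step 1: x=[4.7958] v=[-0.0840]
Step 2: x=[4.7874] v=[-0.1674]
Step 3: x=[4.7749] v=[-0.2496]
Step 4: x=[4.7584] v=[-0.3301]
Step 5: x=[4.7380] v=[-0.4083]
Step 6: x=[4.7138] v=[-0.4836]
Step 7: x=[4.6860] v=[-0.5555]
Step 8: x=[4.6548] v=[-0.6235]
Step 9: x=[4.6204] v=[-0.6872]
Step 10: x=[4.5831] v=[-0.7461]
Step 11: x=[4.5431] v=[-0.7997]
Step 12: x=[4.5007] v=[-0.8477]
Step 13: x=[4.4562] v=[-0.8898]
Step 14: x=[4.4099] v=[-0.9257]
Step 15: x=[4.3621] v=[-0.9551]
Step 16: x=[4.3132] v=[-0.9778]
Step 17: x=[4.2635] v=[-0.9937]
Step 18: x=[4.2134] v=[-1.0026]
Step 19: x=[4.1632] v=[-1.0045]
Step 20: x=[4.1132] v=[-0.9994]
Step 21: x=[4.0638] v=[-0.9873]
Step 22: x=[4.0154] v=[-0.9682]
Step 23: x=[3.9683] v=[-0.9424]
Step 24: x=[3.9228] v=[-0.9100]
Step 25: x=[3.8792] v=[-0.8712]
Step 26: x=[3.8379] v=[-0.8263]
Step 27: x=[3.7991] v=[-0.7756]
Step 28: x=[3.7631] v=[-0.7195]
Step 29: x=[3.7302] v=[-0.6583]
Step 30: x=[3.7006] v=[-0.5925]
Step 31: x=[3.6745] v=[-0.5226]
Step 32: x=[3.6521] v=[-0.4490]
Step 33: x=[3.6335] v=[-0.3723]
Step 34: x=[3.6189] v=[-0.2930]
Step 35: x=[3.6083] v=[-0.2116]
Step 36: x=[3.6019] v=[-0.1288]
Step 37: x=[3.5996] v=[-0.0451]
Step 38: x=[3.6016] v=[0.0390]
First v>=0 after going negative at step 38, time=1.9000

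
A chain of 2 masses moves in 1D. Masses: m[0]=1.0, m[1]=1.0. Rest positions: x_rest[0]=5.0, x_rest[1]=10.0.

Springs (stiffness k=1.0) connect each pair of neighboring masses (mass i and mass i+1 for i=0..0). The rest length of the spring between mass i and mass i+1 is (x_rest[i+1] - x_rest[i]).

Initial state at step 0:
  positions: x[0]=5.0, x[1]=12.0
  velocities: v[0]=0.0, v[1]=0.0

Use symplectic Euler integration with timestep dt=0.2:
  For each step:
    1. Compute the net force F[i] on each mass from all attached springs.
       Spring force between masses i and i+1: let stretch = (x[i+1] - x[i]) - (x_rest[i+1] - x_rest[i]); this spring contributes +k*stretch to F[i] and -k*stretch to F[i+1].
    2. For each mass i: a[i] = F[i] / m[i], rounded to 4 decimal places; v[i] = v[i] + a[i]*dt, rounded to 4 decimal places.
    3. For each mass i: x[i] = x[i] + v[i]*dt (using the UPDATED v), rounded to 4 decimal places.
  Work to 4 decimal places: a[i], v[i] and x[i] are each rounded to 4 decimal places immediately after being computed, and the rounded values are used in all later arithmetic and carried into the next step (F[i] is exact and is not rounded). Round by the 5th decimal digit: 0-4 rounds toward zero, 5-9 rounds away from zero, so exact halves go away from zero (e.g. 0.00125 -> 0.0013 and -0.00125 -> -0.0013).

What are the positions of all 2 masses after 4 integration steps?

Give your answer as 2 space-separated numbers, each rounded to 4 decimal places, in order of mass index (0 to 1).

Step 0: x=[5.0000 12.0000] v=[0.0000 0.0000]
Step 1: x=[5.0800 11.9200] v=[0.4000 -0.4000]
Step 2: x=[5.2336 11.7664] v=[0.7680 -0.7680]
Step 3: x=[5.4485 11.5515] v=[1.0746 -1.0746]
Step 4: x=[5.7075 11.2925] v=[1.2952 -1.2952]

Answer: 5.7075 11.2925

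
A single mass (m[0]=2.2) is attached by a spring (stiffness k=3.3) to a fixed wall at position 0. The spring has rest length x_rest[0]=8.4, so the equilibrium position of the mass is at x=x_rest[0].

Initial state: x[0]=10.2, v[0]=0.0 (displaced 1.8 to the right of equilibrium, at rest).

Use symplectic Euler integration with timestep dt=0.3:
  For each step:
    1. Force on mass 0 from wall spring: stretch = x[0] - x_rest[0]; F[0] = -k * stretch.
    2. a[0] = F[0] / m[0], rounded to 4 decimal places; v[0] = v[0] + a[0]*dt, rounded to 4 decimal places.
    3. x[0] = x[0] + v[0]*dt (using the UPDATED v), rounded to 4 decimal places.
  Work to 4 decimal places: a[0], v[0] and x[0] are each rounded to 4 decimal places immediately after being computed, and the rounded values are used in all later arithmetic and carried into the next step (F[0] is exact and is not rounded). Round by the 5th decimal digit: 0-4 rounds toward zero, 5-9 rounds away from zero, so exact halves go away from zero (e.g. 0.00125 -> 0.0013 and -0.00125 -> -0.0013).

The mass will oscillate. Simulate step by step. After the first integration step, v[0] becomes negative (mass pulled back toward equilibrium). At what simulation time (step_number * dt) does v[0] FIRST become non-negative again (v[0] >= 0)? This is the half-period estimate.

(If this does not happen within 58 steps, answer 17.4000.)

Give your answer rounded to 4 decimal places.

Answer: 2.7000

Derivation:
Step 0: x=[10.2000] v=[0.0000]
Step 1: x=[9.9570] v=[-0.8100]
Step 2: x=[9.5038] v=[-1.5107]
Step 3: x=[8.9016] v=[-2.0074]
Step 4: x=[8.2317] v=[-2.2331]
Step 5: x=[7.5845] v=[-2.1574]
Step 6: x=[7.0474] v=[-1.7904]
Step 7: x=[6.6929] v=[-1.1817]
Step 8: x=[6.5689] v=[-0.4135]
Step 9: x=[6.6921] v=[0.4105]
First v>=0 after going negative at step 9, time=2.7000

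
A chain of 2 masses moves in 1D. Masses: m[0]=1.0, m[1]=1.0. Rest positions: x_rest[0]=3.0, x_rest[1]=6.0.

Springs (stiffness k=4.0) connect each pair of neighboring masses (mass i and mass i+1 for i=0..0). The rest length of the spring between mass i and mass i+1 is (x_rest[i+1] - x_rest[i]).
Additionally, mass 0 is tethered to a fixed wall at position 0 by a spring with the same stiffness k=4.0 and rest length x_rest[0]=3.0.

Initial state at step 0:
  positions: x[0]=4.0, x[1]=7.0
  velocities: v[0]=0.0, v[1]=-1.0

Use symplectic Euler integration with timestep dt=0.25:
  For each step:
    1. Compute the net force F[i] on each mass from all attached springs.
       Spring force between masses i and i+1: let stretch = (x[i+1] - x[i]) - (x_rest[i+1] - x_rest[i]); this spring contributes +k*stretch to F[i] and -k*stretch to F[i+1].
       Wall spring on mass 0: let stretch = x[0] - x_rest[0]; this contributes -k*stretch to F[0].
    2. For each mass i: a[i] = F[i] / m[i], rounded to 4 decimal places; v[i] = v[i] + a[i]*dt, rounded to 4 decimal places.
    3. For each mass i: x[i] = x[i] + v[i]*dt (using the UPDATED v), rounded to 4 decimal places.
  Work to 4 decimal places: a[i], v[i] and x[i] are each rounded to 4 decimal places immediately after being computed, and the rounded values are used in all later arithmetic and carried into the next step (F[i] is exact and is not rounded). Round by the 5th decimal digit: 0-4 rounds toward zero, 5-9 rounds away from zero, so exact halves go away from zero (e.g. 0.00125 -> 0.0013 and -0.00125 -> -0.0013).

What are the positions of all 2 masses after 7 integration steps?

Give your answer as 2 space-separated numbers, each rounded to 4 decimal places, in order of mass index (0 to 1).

Answer: 2.4313 4.5525

Derivation:
Step 0: x=[4.0000 7.0000] v=[0.0000 -1.0000]
Step 1: x=[3.7500 6.7500] v=[-1.0000 -1.0000]
Step 2: x=[3.3125 6.5000] v=[-1.7500 -1.0000]
Step 3: x=[2.8438 6.2031] v=[-1.8750 -1.1875]
Step 4: x=[2.5039 5.8164] v=[-1.3595 -1.5468]
Step 5: x=[2.3662 5.3516] v=[-0.5509 -1.8593]
Step 6: x=[2.3833 4.8904] v=[0.0683 -1.8447]
Step 7: x=[2.4313 4.5525] v=[0.1921 -1.3518]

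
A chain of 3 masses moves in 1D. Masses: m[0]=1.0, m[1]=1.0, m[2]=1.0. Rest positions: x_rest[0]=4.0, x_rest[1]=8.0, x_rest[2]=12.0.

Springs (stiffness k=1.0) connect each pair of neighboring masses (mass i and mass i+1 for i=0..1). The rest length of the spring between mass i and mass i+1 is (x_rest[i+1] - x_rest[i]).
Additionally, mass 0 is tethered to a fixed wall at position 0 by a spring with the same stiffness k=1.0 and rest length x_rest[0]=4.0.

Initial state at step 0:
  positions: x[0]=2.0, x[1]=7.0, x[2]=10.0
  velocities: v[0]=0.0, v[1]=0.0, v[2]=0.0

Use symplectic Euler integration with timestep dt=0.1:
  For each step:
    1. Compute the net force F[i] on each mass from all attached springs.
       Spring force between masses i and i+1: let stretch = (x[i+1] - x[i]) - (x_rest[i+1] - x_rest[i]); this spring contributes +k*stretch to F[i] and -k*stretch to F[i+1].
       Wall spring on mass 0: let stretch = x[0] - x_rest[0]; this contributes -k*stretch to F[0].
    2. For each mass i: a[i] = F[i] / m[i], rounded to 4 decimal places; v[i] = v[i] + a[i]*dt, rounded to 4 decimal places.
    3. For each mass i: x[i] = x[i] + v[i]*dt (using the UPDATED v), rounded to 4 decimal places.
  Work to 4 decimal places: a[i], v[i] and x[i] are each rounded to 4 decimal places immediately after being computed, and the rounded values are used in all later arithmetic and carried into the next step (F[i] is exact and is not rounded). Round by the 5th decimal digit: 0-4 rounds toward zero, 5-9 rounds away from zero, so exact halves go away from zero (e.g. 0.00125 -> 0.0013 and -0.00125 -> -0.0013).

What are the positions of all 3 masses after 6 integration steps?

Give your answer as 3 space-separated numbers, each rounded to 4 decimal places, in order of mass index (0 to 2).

Step 0: x=[2.0000 7.0000 10.0000] v=[0.0000 0.0000 0.0000]
Step 1: x=[2.0300 6.9800 10.0100] v=[0.3000 -0.2000 0.1000]
Step 2: x=[2.0892 6.9408 10.0297] v=[0.5920 -0.3920 0.1970]
Step 3: x=[2.1760 6.8840 10.0585] v=[0.8682 -0.5683 0.2881]
Step 4: x=[2.2881 6.8118 10.0956] v=[1.1214 -0.7217 0.3707]
Step 5: x=[2.4226 6.7272 10.1398] v=[1.3450 -0.8457 0.4423]
Step 6: x=[2.5759 6.6337 10.1899] v=[1.5332 -0.9349 0.5010]

Answer: 2.5759 6.6337 10.1899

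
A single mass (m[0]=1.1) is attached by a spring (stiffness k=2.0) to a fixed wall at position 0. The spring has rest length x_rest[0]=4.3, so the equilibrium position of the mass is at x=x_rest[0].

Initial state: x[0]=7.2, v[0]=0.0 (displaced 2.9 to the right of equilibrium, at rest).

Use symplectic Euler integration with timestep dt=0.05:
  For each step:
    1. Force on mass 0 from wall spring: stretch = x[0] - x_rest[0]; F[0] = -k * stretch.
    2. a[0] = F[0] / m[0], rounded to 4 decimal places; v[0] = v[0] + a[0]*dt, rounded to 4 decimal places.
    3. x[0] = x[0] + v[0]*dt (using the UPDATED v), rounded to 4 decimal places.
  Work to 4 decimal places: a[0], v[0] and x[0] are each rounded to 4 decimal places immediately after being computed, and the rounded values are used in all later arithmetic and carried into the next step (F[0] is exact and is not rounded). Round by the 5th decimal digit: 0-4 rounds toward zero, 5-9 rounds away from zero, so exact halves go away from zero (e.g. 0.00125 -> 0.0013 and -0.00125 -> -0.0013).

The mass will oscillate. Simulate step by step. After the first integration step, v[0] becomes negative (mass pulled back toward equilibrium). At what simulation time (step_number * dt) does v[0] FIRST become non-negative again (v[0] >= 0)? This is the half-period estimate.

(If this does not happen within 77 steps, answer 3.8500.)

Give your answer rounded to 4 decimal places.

Step 0: x=[7.2000] v=[0.0000]
Step 1: x=[7.1868] v=[-0.2636]
Step 2: x=[7.1605] v=[-0.5260]
Step 3: x=[7.1212] v=[-0.7860]
Step 4: x=[7.0691] v=[-1.0425]
Step 5: x=[7.0044] v=[-1.2942]
Step 6: x=[6.9274] v=[-1.5401]
Step 7: x=[6.8385] v=[-1.7790]
Step 8: x=[6.7380] v=[-2.0098]
Step 9: x=[6.6264] v=[-2.2314]
Step 10: x=[6.5043] v=[-2.4429]
Step 11: x=[6.3721] v=[-2.6433]
Step 12: x=[6.2305] v=[-2.8317]
Step 13: x=[6.0801] v=[-3.0072]
Step 14: x=[5.9217] v=[-3.1690]
Step 15: x=[5.7559] v=[-3.3164]
Step 16: x=[5.5835] v=[-3.4488]
Step 17: x=[5.4052] v=[-3.5655]
Step 18: x=[5.2219] v=[-3.6660]
Step 19: x=[5.0344] v=[-3.7498]
Step 20: x=[4.8436] v=[-3.8166]
Step 21: x=[4.6503] v=[-3.8660]
Step 22: x=[4.4554] v=[-3.8978]
Step 23: x=[4.2598] v=[-3.9119]
Step 24: x=[4.0644] v=[-3.9082]
Step 25: x=[3.8701] v=[-3.8868]
Step 26: x=[3.6777] v=[-3.8477]
Step 27: x=[3.4881] v=[-3.7911]
Step 28: x=[3.3022] v=[-3.7173]
Step 29: x=[3.1209] v=[-3.6266]
Step 30: x=[2.9449] v=[-3.5194]
Step 31: x=[2.7751] v=[-3.3962]
Step 32: x=[2.6122] v=[-3.2576]
Step 33: x=[2.4570] v=[-3.1042]
Step 34: x=[2.3102] v=[-2.9367]
Step 35: x=[2.1724] v=[-2.7558]
Step 36: x=[2.0443] v=[-2.5624]
Step 37: x=[1.9264] v=[-2.3573]
Step 38: x=[1.8193] v=[-2.1415]
Step 39: x=[1.7235] v=[-1.9160]
Step 40: x=[1.6394] v=[-1.6818]
Step 41: x=[1.5674] v=[-1.4399]
Step 42: x=[1.5078] v=[-1.1915]
Step 43: x=[1.4609] v=[-0.9377]
Step 44: x=[1.4269] v=[-0.6796]
Step 45: x=[1.4060] v=[-0.4184]
Step 46: x=[1.3982] v=[-0.1553]
Step 47: x=[1.4036] v=[0.1085]
First v>=0 after going negative at step 47, time=2.3500

Answer: 2.3500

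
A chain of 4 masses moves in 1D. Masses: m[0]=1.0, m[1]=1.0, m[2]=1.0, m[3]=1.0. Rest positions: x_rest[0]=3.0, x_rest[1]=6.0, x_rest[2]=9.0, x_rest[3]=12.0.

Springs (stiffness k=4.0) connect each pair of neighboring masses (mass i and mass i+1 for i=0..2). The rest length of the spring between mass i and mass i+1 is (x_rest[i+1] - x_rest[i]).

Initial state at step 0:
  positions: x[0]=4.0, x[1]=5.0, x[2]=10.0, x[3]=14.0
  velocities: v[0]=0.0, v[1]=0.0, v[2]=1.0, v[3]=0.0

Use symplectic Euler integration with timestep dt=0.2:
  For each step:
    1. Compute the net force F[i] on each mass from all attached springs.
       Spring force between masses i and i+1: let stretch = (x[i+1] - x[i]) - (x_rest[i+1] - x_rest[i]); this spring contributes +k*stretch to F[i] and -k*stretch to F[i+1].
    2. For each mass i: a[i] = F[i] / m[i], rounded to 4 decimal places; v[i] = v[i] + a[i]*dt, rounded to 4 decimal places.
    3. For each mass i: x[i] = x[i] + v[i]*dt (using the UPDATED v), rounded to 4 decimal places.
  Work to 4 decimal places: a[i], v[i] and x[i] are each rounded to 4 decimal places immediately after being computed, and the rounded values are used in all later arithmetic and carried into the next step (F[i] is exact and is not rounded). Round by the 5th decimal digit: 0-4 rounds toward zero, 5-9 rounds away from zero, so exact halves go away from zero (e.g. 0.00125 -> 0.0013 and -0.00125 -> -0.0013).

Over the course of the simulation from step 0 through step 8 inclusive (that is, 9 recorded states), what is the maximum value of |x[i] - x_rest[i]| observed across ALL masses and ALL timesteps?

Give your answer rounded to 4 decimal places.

Answer: 2.2634

Derivation:
Step 0: x=[4.0000 5.0000 10.0000 14.0000] v=[0.0000 0.0000 1.0000 0.0000]
Step 1: x=[3.6800 5.6400 10.0400 13.8400] v=[-1.6000 3.2000 0.2000 -0.8000]
Step 2: x=[3.1936 6.6704 9.9840 13.5520] v=[-2.4320 5.1520 -0.2800 -1.4400]
Step 3: x=[2.7835 7.6747 9.9687 13.1731] v=[-2.0506 5.0214 -0.0765 -1.8944]
Step 4: x=[2.6760 8.2634 10.0991 12.7615] v=[-0.5376 2.9436 0.6518 -2.0579]
Step 5: x=[2.9825 8.2518 10.3617 12.4039] v=[1.5323 -0.0578 1.3132 -1.7878]
Step 6: x=[3.6520 7.7347 10.6135 12.1996] v=[3.3477 -2.5853 1.2590 -1.0216]
Step 7: x=[4.4948 7.0250 10.6585 12.2215] v=[4.2139 -3.5484 0.2248 0.1095]
Step 8: x=[5.2624 6.4918 10.3722 12.4733] v=[3.8381 -2.6658 -1.4316 1.2591]
Max displacement = 2.2634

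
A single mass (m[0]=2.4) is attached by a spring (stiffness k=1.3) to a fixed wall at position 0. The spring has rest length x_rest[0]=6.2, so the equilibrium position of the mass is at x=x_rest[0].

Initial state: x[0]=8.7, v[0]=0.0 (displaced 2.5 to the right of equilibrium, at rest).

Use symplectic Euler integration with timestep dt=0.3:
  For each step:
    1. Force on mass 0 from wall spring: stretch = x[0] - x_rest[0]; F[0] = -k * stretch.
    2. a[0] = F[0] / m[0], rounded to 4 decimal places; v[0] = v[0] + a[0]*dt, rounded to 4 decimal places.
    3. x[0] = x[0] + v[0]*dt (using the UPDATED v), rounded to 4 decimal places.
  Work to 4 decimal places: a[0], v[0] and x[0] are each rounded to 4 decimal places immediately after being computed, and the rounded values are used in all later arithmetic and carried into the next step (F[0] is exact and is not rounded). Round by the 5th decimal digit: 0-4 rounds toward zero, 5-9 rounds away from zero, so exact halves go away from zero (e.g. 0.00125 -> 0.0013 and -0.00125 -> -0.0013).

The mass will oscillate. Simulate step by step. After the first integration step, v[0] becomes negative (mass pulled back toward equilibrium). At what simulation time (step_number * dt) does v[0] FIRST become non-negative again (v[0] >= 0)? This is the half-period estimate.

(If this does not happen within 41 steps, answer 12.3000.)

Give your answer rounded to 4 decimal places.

Answer: 4.5000

Derivation:
Step 0: x=[8.7000] v=[0.0000]
Step 1: x=[8.5781] v=[-0.4063]
Step 2: x=[8.3403] v=[-0.7927]
Step 3: x=[7.9982] v=[-1.1405]
Step 4: x=[7.5684] v=[-1.4327]
Step 5: x=[7.0719] v=[-1.6551]
Step 6: x=[6.5329] v=[-1.7968]
Step 7: x=[5.9776] v=[-1.8509]
Step 8: x=[5.4332] v=[-1.8148]
Step 9: x=[4.9261] v=[-1.6902]
Step 10: x=[4.4811] v=[-1.4832]
Step 11: x=[4.1199] v=[-1.2039]
Step 12: x=[3.8601] v=[-0.8659]
Step 13: x=[3.7144] v=[-0.4857]
Step 14: x=[3.6899] v=[-0.0818]
Step 15: x=[3.7877] v=[0.3261]
First v>=0 after going negative at step 15, time=4.5000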